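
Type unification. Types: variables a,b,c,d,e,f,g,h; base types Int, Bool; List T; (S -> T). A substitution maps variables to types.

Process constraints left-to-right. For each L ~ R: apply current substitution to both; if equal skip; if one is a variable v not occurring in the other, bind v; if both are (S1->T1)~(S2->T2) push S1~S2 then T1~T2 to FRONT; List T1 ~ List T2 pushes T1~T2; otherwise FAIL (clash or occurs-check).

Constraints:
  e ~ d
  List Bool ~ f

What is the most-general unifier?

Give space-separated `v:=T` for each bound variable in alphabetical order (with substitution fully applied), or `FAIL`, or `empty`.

step 1: unify e ~ d  [subst: {-} | 1 pending]
  bind e := d
step 2: unify List Bool ~ f  [subst: {e:=d} | 0 pending]
  bind f := List Bool

Answer: e:=d f:=List Bool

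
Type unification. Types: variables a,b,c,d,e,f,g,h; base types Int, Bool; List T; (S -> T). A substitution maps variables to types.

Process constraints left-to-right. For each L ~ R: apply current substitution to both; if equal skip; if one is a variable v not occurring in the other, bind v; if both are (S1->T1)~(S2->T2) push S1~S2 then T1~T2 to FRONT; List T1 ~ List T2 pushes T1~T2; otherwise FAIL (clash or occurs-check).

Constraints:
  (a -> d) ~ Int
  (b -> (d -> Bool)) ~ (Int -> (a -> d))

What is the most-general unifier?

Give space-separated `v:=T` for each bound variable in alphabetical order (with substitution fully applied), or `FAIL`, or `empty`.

Answer: FAIL

Derivation:
step 1: unify (a -> d) ~ Int  [subst: {-} | 1 pending]
  clash: (a -> d) vs Int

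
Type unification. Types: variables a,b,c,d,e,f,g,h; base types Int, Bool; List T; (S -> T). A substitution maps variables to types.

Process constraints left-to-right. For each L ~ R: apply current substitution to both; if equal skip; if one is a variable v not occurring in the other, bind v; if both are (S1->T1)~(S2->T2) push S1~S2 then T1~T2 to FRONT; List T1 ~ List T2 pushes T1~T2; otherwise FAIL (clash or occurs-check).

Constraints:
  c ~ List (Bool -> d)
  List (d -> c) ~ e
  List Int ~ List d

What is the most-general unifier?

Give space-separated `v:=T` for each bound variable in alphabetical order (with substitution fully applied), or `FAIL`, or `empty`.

Answer: c:=List (Bool -> Int) d:=Int e:=List (Int -> List (Bool -> Int))

Derivation:
step 1: unify c ~ List (Bool -> d)  [subst: {-} | 2 pending]
  bind c := List (Bool -> d)
step 2: unify List (d -> List (Bool -> d)) ~ e  [subst: {c:=List (Bool -> d)} | 1 pending]
  bind e := List (d -> List (Bool -> d))
step 3: unify List Int ~ List d  [subst: {c:=List (Bool -> d), e:=List (d -> List (Bool -> d))} | 0 pending]
  -> decompose List: push Int~d
step 4: unify Int ~ d  [subst: {c:=List (Bool -> d), e:=List (d -> List (Bool -> d))} | 0 pending]
  bind d := Int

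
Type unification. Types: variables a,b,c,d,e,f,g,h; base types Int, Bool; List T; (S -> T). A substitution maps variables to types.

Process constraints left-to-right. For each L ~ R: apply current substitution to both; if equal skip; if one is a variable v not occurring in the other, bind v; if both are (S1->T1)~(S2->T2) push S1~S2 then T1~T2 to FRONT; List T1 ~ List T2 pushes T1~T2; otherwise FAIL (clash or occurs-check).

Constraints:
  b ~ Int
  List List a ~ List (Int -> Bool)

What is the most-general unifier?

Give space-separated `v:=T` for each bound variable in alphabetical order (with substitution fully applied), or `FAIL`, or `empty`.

Answer: FAIL

Derivation:
step 1: unify b ~ Int  [subst: {-} | 1 pending]
  bind b := Int
step 2: unify List List a ~ List (Int -> Bool)  [subst: {b:=Int} | 0 pending]
  -> decompose List: push List a~(Int -> Bool)
step 3: unify List a ~ (Int -> Bool)  [subst: {b:=Int} | 0 pending]
  clash: List a vs (Int -> Bool)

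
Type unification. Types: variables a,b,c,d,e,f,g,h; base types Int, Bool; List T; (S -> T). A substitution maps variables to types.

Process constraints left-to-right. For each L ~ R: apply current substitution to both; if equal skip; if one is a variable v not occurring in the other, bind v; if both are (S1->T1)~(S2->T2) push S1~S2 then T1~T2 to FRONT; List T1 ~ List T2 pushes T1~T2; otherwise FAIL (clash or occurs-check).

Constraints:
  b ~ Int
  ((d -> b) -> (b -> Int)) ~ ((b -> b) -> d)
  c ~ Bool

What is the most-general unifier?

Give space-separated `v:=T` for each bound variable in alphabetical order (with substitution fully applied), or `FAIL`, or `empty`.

step 1: unify b ~ Int  [subst: {-} | 2 pending]
  bind b := Int
step 2: unify ((d -> Int) -> (Int -> Int)) ~ ((Int -> Int) -> d)  [subst: {b:=Int} | 1 pending]
  -> decompose arrow: push (d -> Int)~(Int -> Int), (Int -> Int)~d
step 3: unify (d -> Int) ~ (Int -> Int)  [subst: {b:=Int} | 2 pending]
  -> decompose arrow: push d~Int, Int~Int
step 4: unify d ~ Int  [subst: {b:=Int} | 3 pending]
  bind d := Int
step 5: unify Int ~ Int  [subst: {b:=Int, d:=Int} | 2 pending]
  -> identical, skip
step 6: unify (Int -> Int) ~ Int  [subst: {b:=Int, d:=Int} | 1 pending]
  clash: (Int -> Int) vs Int

Answer: FAIL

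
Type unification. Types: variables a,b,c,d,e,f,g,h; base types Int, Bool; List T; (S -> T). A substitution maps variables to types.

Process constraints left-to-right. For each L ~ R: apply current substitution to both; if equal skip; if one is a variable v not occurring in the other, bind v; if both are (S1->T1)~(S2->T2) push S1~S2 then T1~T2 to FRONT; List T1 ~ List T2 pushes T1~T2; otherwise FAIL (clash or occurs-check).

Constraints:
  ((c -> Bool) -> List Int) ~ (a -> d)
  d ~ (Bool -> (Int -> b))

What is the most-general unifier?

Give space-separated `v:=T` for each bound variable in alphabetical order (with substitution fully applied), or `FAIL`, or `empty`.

step 1: unify ((c -> Bool) -> List Int) ~ (a -> d)  [subst: {-} | 1 pending]
  -> decompose arrow: push (c -> Bool)~a, List Int~d
step 2: unify (c -> Bool) ~ a  [subst: {-} | 2 pending]
  bind a := (c -> Bool)
step 3: unify List Int ~ d  [subst: {a:=(c -> Bool)} | 1 pending]
  bind d := List Int
step 4: unify List Int ~ (Bool -> (Int -> b))  [subst: {a:=(c -> Bool), d:=List Int} | 0 pending]
  clash: List Int vs (Bool -> (Int -> b))

Answer: FAIL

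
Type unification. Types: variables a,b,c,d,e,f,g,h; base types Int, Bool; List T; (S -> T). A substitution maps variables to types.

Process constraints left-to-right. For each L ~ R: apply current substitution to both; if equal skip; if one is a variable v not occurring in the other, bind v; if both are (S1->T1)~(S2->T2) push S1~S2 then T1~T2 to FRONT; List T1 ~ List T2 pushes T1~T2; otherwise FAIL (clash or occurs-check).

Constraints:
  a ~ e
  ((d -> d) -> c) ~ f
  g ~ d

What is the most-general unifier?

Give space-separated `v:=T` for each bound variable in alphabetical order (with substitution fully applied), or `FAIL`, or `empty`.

step 1: unify a ~ e  [subst: {-} | 2 pending]
  bind a := e
step 2: unify ((d -> d) -> c) ~ f  [subst: {a:=e} | 1 pending]
  bind f := ((d -> d) -> c)
step 3: unify g ~ d  [subst: {a:=e, f:=((d -> d) -> c)} | 0 pending]
  bind g := d

Answer: a:=e f:=((d -> d) -> c) g:=d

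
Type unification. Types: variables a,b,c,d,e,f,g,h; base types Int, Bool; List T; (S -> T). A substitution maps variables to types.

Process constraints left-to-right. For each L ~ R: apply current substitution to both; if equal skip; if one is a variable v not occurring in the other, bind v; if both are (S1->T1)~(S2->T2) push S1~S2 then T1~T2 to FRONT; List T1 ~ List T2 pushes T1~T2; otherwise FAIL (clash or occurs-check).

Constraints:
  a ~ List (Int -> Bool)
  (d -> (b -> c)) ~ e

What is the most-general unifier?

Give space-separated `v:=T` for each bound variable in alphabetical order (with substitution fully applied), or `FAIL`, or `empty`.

step 1: unify a ~ List (Int -> Bool)  [subst: {-} | 1 pending]
  bind a := List (Int -> Bool)
step 2: unify (d -> (b -> c)) ~ e  [subst: {a:=List (Int -> Bool)} | 0 pending]
  bind e := (d -> (b -> c))

Answer: a:=List (Int -> Bool) e:=(d -> (b -> c))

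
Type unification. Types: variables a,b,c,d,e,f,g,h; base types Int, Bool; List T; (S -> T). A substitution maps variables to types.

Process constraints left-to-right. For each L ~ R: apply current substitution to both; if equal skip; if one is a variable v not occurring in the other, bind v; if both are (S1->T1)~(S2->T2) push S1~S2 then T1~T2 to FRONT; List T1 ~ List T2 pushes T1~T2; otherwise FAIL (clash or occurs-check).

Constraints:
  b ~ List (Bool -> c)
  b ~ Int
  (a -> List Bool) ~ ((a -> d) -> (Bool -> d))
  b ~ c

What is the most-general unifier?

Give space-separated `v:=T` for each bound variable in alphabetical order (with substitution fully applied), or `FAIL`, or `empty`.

step 1: unify b ~ List (Bool -> c)  [subst: {-} | 3 pending]
  bind b := List (Bool -> c)
step 2: unify List (Bool -> c) ~ Int  [subst: {b:=List (Bool -> c)} | 2 pending]
  clash: List (Bool -> c) vs Int

Answer: FAIL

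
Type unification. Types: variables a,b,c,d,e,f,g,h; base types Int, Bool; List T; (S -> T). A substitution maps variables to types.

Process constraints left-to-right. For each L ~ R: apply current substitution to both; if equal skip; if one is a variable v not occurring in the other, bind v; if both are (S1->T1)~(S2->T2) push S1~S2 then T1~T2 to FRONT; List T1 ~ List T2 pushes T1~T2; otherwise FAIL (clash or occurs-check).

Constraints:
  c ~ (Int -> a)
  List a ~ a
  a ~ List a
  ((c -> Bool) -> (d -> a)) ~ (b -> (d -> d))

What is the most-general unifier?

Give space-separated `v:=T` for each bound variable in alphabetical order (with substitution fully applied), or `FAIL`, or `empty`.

step 1: unify c ~ (Int -> a)  [subst: {-} | 3 pending]
  bind c := (Int -> a)
step 2: unify List a ~ a  [subst: {c:=(Int -> a)} | 2 pending]
  occurs-check fail

Answer: FAIL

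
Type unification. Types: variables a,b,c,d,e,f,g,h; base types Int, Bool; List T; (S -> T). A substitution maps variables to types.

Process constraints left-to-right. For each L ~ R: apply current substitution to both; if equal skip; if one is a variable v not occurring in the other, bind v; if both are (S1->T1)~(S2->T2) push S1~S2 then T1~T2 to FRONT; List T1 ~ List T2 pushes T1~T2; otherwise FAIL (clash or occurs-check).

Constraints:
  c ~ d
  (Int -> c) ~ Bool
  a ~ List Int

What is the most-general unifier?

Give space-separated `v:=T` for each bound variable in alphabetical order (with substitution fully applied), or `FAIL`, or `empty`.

Answer: FAIL

Derivation:
step 1: unify c ~ d  [subst: {-} | 2 pending]
  bind c := d
step 2: unify (Int -> d) ~ Bool  [subst: {c:=d} | 1 pending]
  clash: (Int -> d) vs Bool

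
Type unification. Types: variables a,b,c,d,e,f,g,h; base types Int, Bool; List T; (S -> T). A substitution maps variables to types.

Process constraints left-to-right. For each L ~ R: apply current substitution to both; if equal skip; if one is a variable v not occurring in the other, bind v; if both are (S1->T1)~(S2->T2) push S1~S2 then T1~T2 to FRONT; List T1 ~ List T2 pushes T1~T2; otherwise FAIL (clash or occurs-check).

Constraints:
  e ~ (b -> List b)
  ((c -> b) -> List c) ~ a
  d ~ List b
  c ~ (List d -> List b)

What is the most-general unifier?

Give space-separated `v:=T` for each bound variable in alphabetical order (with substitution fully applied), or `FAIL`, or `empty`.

Answer: a:=(((List List b -> List b) -> b) -> List (List List b -> List b)) c:=(List List b -> List b) d:=List b e:=(b -> List b)

Derivation:
step 1: unify e ~ (b -> List b)  [subst: {-} | 3 pending]
  bind e := (b -> List b)
step 2: unify ((c -> b) -> List c) ~ a  [subst: {e:=(b -> List b)} | 2 pending]
  bind a := ((c -> b) -> List c)
step 3: unify d ~ List b  [subst: {e:=(b -> List b), a:=((c -> b) -> List c)} | 1 pending]
  bind d := List b
step 4: unify c ~ (List List b -> List b)  [subst: {e:=(b -> List b), a:=((c -> b) -> List c), d:=List b} | 0 pending]
  bind c := (List List b -> List b)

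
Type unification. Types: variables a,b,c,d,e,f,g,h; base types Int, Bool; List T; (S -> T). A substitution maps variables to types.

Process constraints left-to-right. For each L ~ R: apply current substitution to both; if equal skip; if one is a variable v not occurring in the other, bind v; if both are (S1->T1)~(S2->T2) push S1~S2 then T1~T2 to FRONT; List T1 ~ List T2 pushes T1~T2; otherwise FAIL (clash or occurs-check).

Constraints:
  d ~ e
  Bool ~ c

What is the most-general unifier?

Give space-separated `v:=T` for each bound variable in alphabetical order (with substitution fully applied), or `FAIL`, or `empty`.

Answer: c:=Bool d:=e

Derivation:
step 1: unify d ~ e  [subst: {-} | 1 pending]
  bind d := e
step 2: unify Bool ~ c  [subst: {d:=e} | 0 pending]
  bind c := Bool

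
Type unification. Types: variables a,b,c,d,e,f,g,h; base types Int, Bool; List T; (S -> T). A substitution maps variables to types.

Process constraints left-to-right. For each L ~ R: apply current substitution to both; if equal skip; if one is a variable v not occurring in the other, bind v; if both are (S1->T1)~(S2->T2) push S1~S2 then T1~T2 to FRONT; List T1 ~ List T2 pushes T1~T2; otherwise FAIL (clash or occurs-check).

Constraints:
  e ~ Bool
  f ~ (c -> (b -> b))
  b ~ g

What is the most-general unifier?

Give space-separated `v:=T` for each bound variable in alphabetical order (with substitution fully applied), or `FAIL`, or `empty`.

step 1: unify e ~ Bool  [subst: {-} | 2 pending]
  bind e := Bool
step 2: unify f ~ (c -> (b -> b))  [subst: {e:=Bool} | 1 pending]
  bind f := (c -> (b -> b))
step 3: unify b ~ g  [subst: {e:=Bool, f:=(c -> (b -> b))} | 0 pending]
  bind b := g

Answer: b:=g e:=Bool f:=(c -> (g -> g))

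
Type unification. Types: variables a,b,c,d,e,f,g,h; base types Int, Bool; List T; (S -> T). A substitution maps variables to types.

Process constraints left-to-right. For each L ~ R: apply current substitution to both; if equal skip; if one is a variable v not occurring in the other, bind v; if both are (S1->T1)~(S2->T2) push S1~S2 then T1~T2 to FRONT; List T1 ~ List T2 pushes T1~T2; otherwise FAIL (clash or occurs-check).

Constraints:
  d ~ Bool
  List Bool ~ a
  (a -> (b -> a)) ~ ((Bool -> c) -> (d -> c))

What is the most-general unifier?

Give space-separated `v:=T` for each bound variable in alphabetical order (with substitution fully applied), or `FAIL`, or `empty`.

Answer: FAIL

Derivation:
step 1: unify d ~ Bool  [subst: {-} | 2 pending]
  bind d := Bool
step 2: unify List Bool ~ a  [subst: {d:=Bool} | 1 pending]
  bind a := List Bool
step 3: unify (List Bool -> (b -> List Bool)) ~ ((Bool -> c) -> (Bool -> c))  [subst: {d:=Bool, a:=List Bool} | 0 pending]
  -> decompose arrow: push List Bool~(Bool -> c), (b -> List Bool)~(Bool -> c)
step 4: unify List Bool ~ (Bool -> c)  [subst: {d:=Bool, a:=List Bool} | 1 pending]
  clash: List Bool vs (Bool -> c)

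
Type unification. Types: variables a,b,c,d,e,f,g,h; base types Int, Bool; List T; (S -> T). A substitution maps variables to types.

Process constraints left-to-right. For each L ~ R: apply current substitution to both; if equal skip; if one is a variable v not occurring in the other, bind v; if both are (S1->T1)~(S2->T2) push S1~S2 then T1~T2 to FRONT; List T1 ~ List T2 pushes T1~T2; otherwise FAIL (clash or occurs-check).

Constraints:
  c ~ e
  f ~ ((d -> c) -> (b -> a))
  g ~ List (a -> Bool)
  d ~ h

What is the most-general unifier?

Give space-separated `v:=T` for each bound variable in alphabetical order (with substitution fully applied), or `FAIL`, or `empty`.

Answer: c:=e d:=h f:=((h -> e) -> (b -> a)) g:=List (a -> Bool)

Derivation:
step 1: unify c ~ e  [subst: {-} | 3 pending]
  bind c := e
step 2: unify f ~ ((d -> e) -> (b -> a))  [subst: {c:=e} | 2 pending]
  bind f := ((d -> e) -> (b -> a))
step 3: unify g ~ List (a -> Bool)  [subst: {c:=e, f:=((d -> e) -> (b -> a))} | 1 pending]
  bind g := List (a -> Bool)
step 4: unify d ~ h  [subst: {c:=e, f:=((d -> e) -> (b -> a)), g:=List (a -> Bool)} | 0 pending]
  bind d := h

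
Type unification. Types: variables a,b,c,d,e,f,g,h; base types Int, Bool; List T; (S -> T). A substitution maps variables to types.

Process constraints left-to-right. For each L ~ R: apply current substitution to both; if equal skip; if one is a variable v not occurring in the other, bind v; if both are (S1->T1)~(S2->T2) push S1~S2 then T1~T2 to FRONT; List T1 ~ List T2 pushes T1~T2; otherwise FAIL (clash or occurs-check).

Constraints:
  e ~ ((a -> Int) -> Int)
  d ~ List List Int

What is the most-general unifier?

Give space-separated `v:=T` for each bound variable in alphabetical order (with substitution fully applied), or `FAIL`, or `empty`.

step 1: unify e ~ ((a -> Int) -> Int)  [subst: {-} | 1 pending]
  bind e := ((a -> Int) -> Int)
step 2: unify d ~ List List Int  [subst: {e:=((a -> Int) -> Int)} | 0 pending]
  bind d := List List Int

Answer: d:=List List Int e:=((a -> Int) -> Int)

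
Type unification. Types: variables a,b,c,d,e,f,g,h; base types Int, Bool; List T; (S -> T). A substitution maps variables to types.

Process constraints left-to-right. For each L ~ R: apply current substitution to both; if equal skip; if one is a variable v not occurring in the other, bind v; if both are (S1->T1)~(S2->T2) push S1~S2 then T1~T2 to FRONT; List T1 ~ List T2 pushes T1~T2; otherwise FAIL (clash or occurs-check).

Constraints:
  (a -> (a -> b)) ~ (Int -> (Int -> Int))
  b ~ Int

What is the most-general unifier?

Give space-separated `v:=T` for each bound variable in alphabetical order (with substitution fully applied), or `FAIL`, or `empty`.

Answer: a:=Int b:=Int

Derivation:
step 1: unify (a -> (a -> b)) ~ (Int -> (Int -> Int))  [subst: {-} | 1 pending]
  -> decompose arrow: push a~Int, (a -> b)~(Int -> Int)
step 2: unify a ~ Int  [subst: {-} | 2 pending]
  bind a := Int
step 3: unify (Int -> b) ~ (Int -> Int)  [subst: {a:=Int} | 1 pending]
  -> decompose arrow: push Int~Int, b~Int
step 4: unify Int ~ Int  [subst: {a:=Int} | 2 pending]
  -> identical, skip
step 5: unify b ~ Int  [subst: {a:=Int} | 1 pending]
  bind b := Int
step 6: unify Int ~ Int  [subst: {a:=Int, b:=Int} | 0 pending]
  -> identical, skip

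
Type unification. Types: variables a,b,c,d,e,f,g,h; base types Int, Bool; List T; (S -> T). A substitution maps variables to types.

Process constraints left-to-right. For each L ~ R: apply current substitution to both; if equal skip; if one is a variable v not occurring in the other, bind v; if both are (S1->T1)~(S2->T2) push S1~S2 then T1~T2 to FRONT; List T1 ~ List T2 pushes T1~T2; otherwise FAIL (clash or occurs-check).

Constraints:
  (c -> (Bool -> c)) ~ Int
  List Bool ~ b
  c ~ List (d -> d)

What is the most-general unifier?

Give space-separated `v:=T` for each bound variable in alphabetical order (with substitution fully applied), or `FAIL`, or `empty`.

Answer: FAIL

Derivation:
step 1: unify (c -> (Bool -> c)) ~ Int  [subst: {-} | 2 pending]
  clash: (c -> (Bool -> c)) vs Int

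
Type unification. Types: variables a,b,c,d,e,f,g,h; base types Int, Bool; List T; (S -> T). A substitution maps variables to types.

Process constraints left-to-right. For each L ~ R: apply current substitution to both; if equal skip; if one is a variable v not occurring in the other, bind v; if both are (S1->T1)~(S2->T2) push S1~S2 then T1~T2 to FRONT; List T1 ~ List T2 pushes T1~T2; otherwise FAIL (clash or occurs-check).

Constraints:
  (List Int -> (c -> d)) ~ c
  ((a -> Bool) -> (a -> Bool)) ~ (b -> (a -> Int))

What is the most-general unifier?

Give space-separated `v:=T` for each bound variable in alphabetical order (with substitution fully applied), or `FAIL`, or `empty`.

step 1: unify (List Int -> (c -> d)) ~ c  [subst: {-} | 1 pending]
  occurs-check fail

Answer: FAIL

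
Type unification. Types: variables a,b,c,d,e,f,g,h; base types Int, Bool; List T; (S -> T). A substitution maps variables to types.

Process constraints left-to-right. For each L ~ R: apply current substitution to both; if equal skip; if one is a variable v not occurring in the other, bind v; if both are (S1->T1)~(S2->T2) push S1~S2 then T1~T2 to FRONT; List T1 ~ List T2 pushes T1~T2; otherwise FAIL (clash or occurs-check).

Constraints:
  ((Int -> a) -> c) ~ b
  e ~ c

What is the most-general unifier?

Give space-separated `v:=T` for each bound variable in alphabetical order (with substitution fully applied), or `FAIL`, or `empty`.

step 1: unify ((Int -> a) -> c) ~ b  [subst: {-} | 1 pending]
  bind b := ((Int -> a) -> c)
step 2: unify e ~ c  [subst: {b:=((Int -> a) -> c)} | 0 pending]
  bind e := c

Answer: b:=((Int -> a) -> c) e:=c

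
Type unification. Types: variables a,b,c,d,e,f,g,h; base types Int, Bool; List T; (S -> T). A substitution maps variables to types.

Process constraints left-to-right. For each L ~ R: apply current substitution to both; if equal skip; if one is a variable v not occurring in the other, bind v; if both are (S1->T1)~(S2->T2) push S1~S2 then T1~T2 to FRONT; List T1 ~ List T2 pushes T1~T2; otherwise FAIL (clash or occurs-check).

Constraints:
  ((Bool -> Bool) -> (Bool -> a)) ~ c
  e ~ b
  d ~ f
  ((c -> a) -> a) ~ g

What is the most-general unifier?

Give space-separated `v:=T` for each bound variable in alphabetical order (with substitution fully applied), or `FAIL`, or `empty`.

Answer: c:=((Bool -> Bool) -> (Bool -> a)) d:=f e:=b g:=((((Bool -> Bool) -> (Bool -> a)) -> a) -> a)

Derivation:
step 1: unify ((Bool -> Bool) -> (Bool -> a)) ~ c  [subst: {-} | 3 pending]
  bind c := ((Bool -> Bool) -> (Bool -> a))
step 2: unify e ~ b  [subst: {c:=((Bool -> Bool) -> (Bool -> a))} | 2 pending]
  bind e := b
step 3: unify d ~ f  [subst: {c:=((Bool -> Bool) -> (Bool -> a)), e:=b} | 1 pending]
  bind d := f
step 4: unify ((((Bool -> Bool) -> (Bool -> a)) -> a) -> a) ~ g  [subst: {c:=((Bool -> Bool) -> (Bool -> a)), e:=b, d:=f} | 0 pending]
  bind g := ((((Bool -> Bool) -> (Bool -> a)) -> a) -> a)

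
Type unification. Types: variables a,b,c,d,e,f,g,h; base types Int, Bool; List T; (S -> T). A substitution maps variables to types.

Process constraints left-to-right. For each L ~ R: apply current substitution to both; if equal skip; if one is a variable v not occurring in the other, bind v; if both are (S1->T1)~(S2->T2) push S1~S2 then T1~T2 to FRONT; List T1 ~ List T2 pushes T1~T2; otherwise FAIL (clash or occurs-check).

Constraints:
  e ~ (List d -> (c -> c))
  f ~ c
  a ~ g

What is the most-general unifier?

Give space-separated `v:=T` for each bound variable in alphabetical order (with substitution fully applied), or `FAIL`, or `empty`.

step 1: unify e ~ (List d -> (c -> c))  [subst: {-} | 2 pending]
  bind e := (List d -> (c -> c))
step 2: unify f ~ c  [subst: {e:=(List d -> (c -> c))} | 1 pending]
  bind f := c
step 3: unify a ~ g  [subst: {e:=(List d -> (c -> c)), f:=c} | 0 pending]
  bind a := g

Answer: a:=g e:=(List d -> (c -> c)) f:=c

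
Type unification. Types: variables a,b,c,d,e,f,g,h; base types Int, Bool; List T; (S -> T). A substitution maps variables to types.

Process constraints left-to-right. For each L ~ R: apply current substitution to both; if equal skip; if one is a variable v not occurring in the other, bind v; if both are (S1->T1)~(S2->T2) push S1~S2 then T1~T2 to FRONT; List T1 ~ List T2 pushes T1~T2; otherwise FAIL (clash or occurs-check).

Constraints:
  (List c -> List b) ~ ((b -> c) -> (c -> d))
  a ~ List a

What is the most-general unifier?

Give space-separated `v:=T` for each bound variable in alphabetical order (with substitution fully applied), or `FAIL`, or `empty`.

step 1: unify (List c -> List b) ~ ((b -> c) -> (c -> d))  [subst: {-} | 1 pending]
  -> decompose arrow: push List c~(b -> c), List b~(c -> d)
step 2: unify List c ~ (b -> c)  [subst: {-} | 2 pending]
  clash: List c vs (b -> c)

Answer: FAIL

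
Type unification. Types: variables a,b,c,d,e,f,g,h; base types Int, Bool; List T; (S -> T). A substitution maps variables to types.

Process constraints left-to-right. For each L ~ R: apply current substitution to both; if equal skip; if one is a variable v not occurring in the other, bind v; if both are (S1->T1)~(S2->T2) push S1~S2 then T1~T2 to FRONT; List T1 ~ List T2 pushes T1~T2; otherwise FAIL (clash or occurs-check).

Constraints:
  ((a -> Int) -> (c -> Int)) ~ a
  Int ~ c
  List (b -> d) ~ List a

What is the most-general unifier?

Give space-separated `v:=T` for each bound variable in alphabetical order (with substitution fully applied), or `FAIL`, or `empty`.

Answer: FAIL

Derivation:
step 1: unify ((a -> Int) -> (c -> Int)) ~ a  [subst: {-} | 2 pending]
  occurs-check fail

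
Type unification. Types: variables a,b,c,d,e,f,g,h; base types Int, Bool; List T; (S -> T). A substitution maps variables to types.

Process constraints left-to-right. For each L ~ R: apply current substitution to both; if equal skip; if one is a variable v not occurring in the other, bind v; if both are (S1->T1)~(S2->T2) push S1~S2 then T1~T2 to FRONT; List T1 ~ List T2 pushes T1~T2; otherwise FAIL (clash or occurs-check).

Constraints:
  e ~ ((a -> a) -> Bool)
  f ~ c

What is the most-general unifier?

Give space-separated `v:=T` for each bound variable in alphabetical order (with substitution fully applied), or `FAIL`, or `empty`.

step 1: unify e ~ ((a -> a) -> Bool)  [subst: {-} | 1 pending]
  bind e := ((a -> a) -> Bool)
step 2: unify f ~ c  [subst: {e:=((a -> a) -> Bool)} | 0 pending]
  bind f := c

Answer: e:=((a -> a) -> Bool) f:=c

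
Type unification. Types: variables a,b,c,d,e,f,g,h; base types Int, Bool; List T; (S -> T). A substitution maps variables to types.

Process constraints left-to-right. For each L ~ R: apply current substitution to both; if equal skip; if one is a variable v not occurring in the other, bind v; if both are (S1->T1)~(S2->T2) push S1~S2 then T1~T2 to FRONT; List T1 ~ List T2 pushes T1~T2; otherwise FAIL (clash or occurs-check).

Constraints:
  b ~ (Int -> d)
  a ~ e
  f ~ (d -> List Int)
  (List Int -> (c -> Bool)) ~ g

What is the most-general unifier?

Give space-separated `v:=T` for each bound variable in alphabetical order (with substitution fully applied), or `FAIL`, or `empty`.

Answer: a:=e b:=(Int -> d) f:=(d -> List Int) g:=(List Int -> (c -> Bool))

Derivation:
step 1: unify b ~ (Int -> d)  [subst: {-} | 3 pending]
  bind b := (Int -> d)
step 2: unify a ~ e  [subst: {b:=(Int -> d)} | 2 pending]
  bind a := e
step 3: unify f ~ (d -> List Int)  [subst: {b:=(Int -> d), a:=e} | 1 pending]
  bind f := (d -> List Int)
step 4: unify (List Int -> (c -> Bool)) ~ g  [subst: {b:=(Int -> d), a:=e, f:=(d -> List Int)} | 0 pending]
  bind g := (List Int -> (c -> Bool))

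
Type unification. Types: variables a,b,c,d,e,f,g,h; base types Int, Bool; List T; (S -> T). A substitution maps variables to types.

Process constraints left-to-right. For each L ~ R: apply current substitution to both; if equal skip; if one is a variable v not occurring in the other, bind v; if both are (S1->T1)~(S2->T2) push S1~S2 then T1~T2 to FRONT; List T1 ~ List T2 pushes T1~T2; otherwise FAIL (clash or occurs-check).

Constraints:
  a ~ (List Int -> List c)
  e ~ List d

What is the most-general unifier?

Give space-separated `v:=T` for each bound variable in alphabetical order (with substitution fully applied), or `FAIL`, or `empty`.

Answer: a:=(List Int -> List c) e:=List d

Derivation:
step 1: unify a ~ (List Int -> List c)  [subst: {-} | 1 pending]
  bind a := (List Int -> List c)
step 2: unify e ~ List d  [subst: {a:=(List Int -> List c)} | 0 pending]
  bind e := List d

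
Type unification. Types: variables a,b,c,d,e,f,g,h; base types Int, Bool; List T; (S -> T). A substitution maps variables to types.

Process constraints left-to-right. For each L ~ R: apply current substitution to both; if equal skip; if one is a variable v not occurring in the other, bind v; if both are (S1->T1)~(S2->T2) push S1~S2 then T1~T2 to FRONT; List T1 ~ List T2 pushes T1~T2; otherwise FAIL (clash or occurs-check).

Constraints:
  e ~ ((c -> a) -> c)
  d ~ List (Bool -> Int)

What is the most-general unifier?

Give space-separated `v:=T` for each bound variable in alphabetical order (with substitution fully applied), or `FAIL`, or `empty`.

Answer: d:=List (Bool -> Int) e:=((c -> a) -> c)

Derivation:
step 1: unify e ~ ((c -> a) -> c)  [subst: {-} | 1 pending]
  bind e := ((c -> a) -> c)
step 2: unify d ~ List (Bool -> Int)  [subst: {e:=((c -> a) -> c)} | 0 pending]
  bind d := List (Bool -> Int)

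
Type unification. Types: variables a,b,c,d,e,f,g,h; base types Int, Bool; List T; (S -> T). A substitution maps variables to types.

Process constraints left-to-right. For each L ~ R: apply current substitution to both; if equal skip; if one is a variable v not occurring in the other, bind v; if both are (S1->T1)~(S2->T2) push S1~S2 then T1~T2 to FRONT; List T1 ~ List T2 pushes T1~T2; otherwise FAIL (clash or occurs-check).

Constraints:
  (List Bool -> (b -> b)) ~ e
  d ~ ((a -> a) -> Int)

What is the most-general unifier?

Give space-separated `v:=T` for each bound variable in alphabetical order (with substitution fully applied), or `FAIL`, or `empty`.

Answer: d:=((a -> a) -> Int) e:=(List Bool -> (b -> b))

Derivation:
step 1: unify (List Bool -> (b -> b)) ~ e  [subst: {-} | 1 pending]
  bind e := (List Bool -> (b -> b))
step 2: unify d ~ ((a -> a) -> Int)  [subst: {e:=(List Bool -> (b -> b))} | 0 pending]
  bind d := ((a -> a) -> Int)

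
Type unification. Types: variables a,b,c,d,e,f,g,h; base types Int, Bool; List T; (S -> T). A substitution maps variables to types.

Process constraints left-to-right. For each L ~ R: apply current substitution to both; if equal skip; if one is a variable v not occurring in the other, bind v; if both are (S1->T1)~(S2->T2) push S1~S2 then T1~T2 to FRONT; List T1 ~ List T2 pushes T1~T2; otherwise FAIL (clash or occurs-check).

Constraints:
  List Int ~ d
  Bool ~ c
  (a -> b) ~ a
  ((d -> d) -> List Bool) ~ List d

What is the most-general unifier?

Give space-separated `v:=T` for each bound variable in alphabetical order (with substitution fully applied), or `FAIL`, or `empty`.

Answer: FAIL

Derivation:
step 1: unify List Int ~ d  [subst: {-} | 3 pending]
  bind d := List Int
step 2: unify Bool ~ c  [subst: {d:=List Int} | 2 pending]
  bind c := Bool
step 3: unify (a -> b) ~ a  [subst: {d:=List Int, c:=Bool} | 1 pending]
  occurs-check fail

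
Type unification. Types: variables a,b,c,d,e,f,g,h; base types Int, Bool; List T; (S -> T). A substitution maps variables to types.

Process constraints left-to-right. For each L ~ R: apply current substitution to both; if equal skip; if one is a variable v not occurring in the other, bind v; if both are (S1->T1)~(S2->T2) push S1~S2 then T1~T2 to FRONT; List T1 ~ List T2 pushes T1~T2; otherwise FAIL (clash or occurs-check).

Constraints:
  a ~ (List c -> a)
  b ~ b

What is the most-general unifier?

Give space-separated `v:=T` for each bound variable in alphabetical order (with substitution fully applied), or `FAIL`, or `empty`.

Answer: FAIL

Derivation:
step 1: unify a ~ (List c -> a)  [subst: {-} | 1 pending]
  occurs-check fail: a in (List c -> a)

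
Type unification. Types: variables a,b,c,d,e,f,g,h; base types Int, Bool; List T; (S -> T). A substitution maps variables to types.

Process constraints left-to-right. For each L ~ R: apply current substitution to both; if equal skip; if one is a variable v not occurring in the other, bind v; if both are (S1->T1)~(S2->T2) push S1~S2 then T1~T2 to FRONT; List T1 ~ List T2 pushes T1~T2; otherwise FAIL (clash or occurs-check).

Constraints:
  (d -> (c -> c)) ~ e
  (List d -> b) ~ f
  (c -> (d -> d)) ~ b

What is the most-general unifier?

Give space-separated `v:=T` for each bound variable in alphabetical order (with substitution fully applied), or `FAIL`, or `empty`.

Answer: b:=(c -> (d -> d)) e:=(d -> (c -> c)) f:=(List d -> (c -> (d -> d)))

Derivation:
step 1: unify (d -> (c -> c)) ~ e  [subst: {-} | 2 pending]
  bind e := (d -> (c -> c))
step 2: unify (List d -> b) ~ f  [subst: {e:=(d -> (c -> c))} | 1 pending]
  bind f := (List d -> b)
step 3: unify (c -> (d -> d)) ~ b  [subst: {e:=(d -> (c -> c)), f:=(List d -> b)} | 0 pending]
  bind b := (c -> (d -> d))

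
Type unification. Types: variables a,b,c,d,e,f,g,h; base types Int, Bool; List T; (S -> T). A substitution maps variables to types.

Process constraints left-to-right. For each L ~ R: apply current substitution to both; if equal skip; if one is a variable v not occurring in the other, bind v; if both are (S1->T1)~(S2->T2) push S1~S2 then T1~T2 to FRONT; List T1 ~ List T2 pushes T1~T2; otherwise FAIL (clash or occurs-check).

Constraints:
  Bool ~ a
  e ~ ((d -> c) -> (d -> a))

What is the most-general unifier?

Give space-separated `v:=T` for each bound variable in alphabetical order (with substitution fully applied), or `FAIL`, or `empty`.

step 1: unify Bool ~ a  [subst: {-} | 1 pending]
  bind a := Bool
step 2: unify e ~ ((d -> c) -> (d -> Bool))  [subst: {a:=Bool} | 0 pending]
  bind e := ((d -> c) -> (d -> Bool))

Answer: a:=Bool e:=((d -> c) -> (d -> Bool))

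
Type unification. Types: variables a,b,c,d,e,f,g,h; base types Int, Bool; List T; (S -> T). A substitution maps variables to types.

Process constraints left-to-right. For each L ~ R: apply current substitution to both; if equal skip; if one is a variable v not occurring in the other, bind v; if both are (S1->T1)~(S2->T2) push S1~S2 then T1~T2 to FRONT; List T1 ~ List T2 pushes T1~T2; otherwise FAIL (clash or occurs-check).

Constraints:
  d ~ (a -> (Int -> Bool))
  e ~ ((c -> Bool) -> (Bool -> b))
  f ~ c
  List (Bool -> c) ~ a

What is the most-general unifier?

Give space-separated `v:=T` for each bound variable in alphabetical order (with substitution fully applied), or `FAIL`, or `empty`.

Answer: a:=List (Bool -> c) d:=(List (Bool -> c) -> (Int -> Bool)) e:=((c -> Bool) -> (Bool -> b)) f:=c

Derivation:
step 1: unify d ~ (a -> (Int -> Bool))  [subst: {-} | 3 pending]
  bind d := (a -> (Int -> Bool))
step 2: unify e ~ ((c -> Bool) -> (Bool -> b))  [subst: {d:=(a -> (Int -> Bool))} | 2 pending]
  bind e := ((c -> Bool) -> (Bool -> b))
step 3: unify f ~ c  [subst: {d:=(a -> (Int -> Bool)), e:=((c -> Bool) -> (Bool -> b))} | 1 pending]
  bind f := c
step 4: unify List (Bool -> c) ~ a  [subst: {d:=(a -> (Int -> Bool)), e:=((c -> Bool) -> (Bool -> b)), f:=c} | 0 pending]
  bind a := List (Bool -> c)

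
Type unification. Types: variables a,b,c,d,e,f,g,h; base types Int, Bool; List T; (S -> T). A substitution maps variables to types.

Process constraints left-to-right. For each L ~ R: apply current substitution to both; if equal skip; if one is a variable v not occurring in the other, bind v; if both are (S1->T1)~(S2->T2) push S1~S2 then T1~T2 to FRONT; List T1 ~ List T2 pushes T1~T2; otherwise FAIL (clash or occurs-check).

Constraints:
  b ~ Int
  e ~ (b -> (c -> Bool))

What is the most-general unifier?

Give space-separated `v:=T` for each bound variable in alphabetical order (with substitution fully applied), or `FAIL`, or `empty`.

Answer: b:=Int e:=(Int -> (c -> Bool))

Derivation:
step 1: unify b ~ Int  [subst: {-} | 1 pending]
  bind b := Int
step 2: unify e ~ (Int -> (c -> Bool))  [subst: {b:=Int} | 0 pending]
  bind e := (Int -> (c -> Bool))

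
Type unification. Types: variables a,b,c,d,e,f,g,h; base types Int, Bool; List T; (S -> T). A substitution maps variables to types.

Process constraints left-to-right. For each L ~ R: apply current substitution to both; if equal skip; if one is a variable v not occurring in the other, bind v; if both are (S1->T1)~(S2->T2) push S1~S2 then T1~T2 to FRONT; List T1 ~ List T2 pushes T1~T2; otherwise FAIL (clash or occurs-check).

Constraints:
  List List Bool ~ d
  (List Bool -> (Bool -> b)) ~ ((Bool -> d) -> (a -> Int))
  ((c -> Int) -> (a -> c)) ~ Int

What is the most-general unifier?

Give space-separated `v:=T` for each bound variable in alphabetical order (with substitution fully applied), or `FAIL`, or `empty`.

step 1: unify List List Bool ~ d  [subst: {-} | 2 pending]
  bind d := List List Bool
step 2: unify (List Bool -> (Bool -> b)) ~ ((Bool -> List List Bool) -> (a -> Int))  [subst: {d:=List List Bool} | 1 pending]
  -> decompose arrow: push List Bool~(Bool -> List List Bool), (Bool -> b)~(a -> Int)
step 3: unify List Bool ~ (Bool -> List List Bool)  [subst: {d:=List List Bool} | 2 pending]
  clash: List Bool vs (Bool -> List List Bool)

Answer: FAIL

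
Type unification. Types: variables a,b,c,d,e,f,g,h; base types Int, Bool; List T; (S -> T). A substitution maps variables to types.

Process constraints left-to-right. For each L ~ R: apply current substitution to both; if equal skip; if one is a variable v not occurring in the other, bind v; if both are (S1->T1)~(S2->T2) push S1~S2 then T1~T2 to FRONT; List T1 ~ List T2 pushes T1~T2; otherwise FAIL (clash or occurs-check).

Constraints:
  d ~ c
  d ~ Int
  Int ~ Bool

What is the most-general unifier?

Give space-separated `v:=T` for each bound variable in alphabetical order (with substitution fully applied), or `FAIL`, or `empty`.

step 1: unify d ~ c  [subst: {-} | 2 pending]
  bind d := c
step 2: unify c ~ Int  [subst: {d:=c} | 1 pending]
  bind c := Int
step 3: unify Int ~ Bool  [subst: {d:=c, c:=Int} | 0 pending]
  clash: Int vs Bool

Answer: FAIL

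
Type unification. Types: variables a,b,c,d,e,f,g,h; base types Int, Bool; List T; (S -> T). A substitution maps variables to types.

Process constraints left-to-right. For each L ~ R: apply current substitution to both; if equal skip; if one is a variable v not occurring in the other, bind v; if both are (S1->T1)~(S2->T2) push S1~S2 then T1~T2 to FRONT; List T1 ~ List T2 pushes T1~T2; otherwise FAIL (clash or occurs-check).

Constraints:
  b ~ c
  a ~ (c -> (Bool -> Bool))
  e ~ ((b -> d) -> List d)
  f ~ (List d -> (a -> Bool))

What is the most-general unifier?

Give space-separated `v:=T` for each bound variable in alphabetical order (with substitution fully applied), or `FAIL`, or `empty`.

Answer: a:=(c -> (Bool -> Bool)) b:=c e:=((c -> d) -> List d) f:=(List d -> ((c -> (Bool -> Bool)) -> Bool))

Derivation:
step 1: unify b ~ c  [subst: {-} | 3 pending]
  bind b := c
step 2: unify a ~ (c -> (Bool -> Bool))  [subst: {b:=c} | 2 pending]
  bind a := (c -> (Bool -> Bool))
step 3: unify e ~ ((c -> d) -> List d)  [subst: {b:=c, a:=(c -> (Bool -> Bool))} | 1 pending]
  bind e := ((c -> d) -> List d)
step 4: unify f ~ (List d -> ((c -> (Bool -> Bool)) -> Bool))  [subst: {b:=c, a:=(c -> (Bool -> Bool)), e:=((c -> d) -> List d)} | 0 pending]
  bind f := (List d -> ((c -> (Bool -> Bool)) -> Bool))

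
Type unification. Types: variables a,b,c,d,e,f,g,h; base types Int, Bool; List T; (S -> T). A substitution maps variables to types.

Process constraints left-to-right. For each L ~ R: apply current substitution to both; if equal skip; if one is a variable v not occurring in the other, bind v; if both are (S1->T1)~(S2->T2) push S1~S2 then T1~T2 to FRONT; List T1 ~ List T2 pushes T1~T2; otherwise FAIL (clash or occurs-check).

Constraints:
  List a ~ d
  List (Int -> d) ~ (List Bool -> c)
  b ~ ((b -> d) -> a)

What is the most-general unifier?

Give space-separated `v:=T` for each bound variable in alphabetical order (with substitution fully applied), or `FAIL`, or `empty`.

step 1: unify List a ~ d  [subst: {-} | 2 pending]
  bind d := List a
step 2: unify List (Int -> List a) ~ (List Bool -> c)  [subst: {d:=List a} | 1 pending]
  clash: List (Int -> List a) vs (List Bool -> c)

Answer: FAIL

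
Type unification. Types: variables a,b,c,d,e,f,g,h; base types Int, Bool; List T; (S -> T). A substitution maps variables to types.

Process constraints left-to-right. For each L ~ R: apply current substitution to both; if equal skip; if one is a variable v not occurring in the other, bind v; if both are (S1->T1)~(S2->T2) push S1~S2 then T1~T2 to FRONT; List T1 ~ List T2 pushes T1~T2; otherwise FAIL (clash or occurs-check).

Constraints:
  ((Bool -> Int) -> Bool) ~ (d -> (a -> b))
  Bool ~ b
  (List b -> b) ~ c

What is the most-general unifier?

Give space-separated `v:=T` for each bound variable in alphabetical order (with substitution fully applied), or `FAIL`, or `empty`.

step 1: unify ((Bool -> Int) -> Bool) ~ (d -> (a -> b))  [subst: {-} | 2 pending]
  -> decompose arrow: push (Bool -> Int)~d, Bool~(a -> b)
step 2: unify (Bool -> Int) ~ d  [subst: {-} | 3 pending]
  bind d := (Bool -> Int)
step 3: unify Bool ~ (a -> b)  [subst: {d:=(Bool -> Int)} | 2 pending]
  clash: Bool vs (a -> b)

Answer: FAIL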